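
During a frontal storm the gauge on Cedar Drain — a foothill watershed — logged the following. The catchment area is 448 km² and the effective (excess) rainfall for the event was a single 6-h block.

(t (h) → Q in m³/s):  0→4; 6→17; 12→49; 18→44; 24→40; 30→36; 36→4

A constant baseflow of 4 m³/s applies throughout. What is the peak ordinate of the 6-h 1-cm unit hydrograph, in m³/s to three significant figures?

Direct runoff: 0.0, 13.0, 45.0, 40.0, 36.0, 32.0, 0.0 m³/s; ΣQ_DR = 166.0 m³/s, peak = 45.0 m³/s.
Runoff depth d = ΣQ_DR·Δt / A = 166.0 × 21600 / (448 km²) = 8.004 mm.
The 1-cm UH is the DRH scaled by (10 mm)/d, so U_p = 45.0 × 10/8.004 = 56.2 m³/s.

U_p ≈ 56.2 m³/s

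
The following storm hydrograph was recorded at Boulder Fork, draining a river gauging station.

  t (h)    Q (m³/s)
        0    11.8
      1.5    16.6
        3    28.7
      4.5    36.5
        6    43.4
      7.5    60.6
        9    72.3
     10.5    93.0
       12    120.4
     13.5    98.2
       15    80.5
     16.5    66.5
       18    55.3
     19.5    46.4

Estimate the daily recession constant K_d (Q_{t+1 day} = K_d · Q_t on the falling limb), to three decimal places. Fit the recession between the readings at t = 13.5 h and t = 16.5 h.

Between t = 13.5 h and t = 16.5 h the flow falls from 98.2 to 66.5 m³/s over 2×1.5 h = 3 h.
Per-interval ratio K = (66.5/98.2)^(1/2) = 0.8229; K_d = K^(24/1.5) = 0.044.

K_d ≈ 0.044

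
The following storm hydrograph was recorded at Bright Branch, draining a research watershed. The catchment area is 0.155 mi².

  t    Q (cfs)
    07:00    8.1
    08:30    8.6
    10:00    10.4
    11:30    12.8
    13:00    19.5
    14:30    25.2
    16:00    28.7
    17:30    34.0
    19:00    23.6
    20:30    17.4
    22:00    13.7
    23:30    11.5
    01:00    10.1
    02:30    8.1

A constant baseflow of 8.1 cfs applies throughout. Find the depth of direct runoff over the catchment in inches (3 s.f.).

Direct runoff: 0.0, 0.5, 2.3, 4.7, 11.4, 17.1, 20.6, 25.9, 15.5, 9.3, 5.6, 3.4, 2.0, 0.0 cfs; ΣQ_DR = 118.3 cfs.
V = ΣQ_DR · Δt = 118.3 × 5400 s = 6.388 × 10^5 ft³.
Over A = 0.155 mi², depth = V / A = 1.77 in.

d ≈ 1.77 in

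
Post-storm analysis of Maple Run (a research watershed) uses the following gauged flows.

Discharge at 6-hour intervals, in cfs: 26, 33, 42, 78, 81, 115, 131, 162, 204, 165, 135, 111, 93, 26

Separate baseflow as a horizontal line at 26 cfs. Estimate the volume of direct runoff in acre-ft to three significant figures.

V ≈ 515 acre-ft

Direct-runoff ordinates (Q − Q_b): 0.0, 7.0, 16.0, 52.0, 55.0, 89.0, 105.0, 136.0, 178.0, 139.0, 109.0, 85.0, 67.0, 0.0 cfs.
ΣQ_DR = 1038 cfs.
With Δt = 6 h = 21600 s, V = ΣQ_DR · Δt = 1038 × 21600 = 2.24 × 10^7 ft³ = 515 acre-ft.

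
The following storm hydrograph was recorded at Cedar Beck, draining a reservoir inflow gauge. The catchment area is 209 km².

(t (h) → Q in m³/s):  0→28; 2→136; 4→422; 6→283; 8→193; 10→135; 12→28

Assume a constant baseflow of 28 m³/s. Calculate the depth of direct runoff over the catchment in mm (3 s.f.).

Direct runoff: 0.0, 108.0, 394.0, 255.0, 165.0, 107.0, 0.0 m³/s; ΣQ_DR = 1029 m³/s.
V = ΣQ_DR · Δt = 1029 × 7200 s = 7.409 × 10^6 m³.
Over A = 209 km², depth = V / A = 35.4 mm.

d ≈ 35.4 mm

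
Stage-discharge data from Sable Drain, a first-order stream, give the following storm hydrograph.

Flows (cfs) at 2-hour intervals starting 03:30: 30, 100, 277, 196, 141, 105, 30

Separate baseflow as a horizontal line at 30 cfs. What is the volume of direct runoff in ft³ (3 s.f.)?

Direct-runoff ordinates (Q − Q_b): 0.0, 70.0, 247.0, 166.0, 111.0, 75.0, 0.0 cfs.
ΣQ_DR = 669.0 cfs.
With Δt = 2 h = 7200 s, V = ΣQ_DR · Δt = 669.0 × 7200 = 4.82 × 10^6 ft³.

V ≈ 4.82 × 10^6 ft³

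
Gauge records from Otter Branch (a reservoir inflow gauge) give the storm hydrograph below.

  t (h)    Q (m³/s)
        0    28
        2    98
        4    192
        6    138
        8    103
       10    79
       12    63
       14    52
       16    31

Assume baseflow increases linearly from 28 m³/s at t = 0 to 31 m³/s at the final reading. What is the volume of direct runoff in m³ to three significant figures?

Direct-runoff ordinates (Q − Q_b): 0.00, 69.62, 163.25, 108.88, 73.50, 49.12, 32.75, 21.38, 0.00 m³/s.
ΣQ_DR = 518.5 m³/s.
With Δt = 2 h = 7200 s, V = ΣQ_DR · Δt = 518.5 × 7200 = 3.73 × 10^6 m³.

V ≈ 3.73 × 10^6 m³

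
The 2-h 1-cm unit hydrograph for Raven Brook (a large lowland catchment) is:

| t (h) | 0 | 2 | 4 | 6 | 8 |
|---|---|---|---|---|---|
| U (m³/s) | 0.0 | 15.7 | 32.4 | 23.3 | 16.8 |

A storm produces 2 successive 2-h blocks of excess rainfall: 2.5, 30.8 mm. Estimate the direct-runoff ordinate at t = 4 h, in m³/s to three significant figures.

Q ≈ 56.5 m³/s

By discrete convolution, Q_j = Σ (P_i / 10 mm) · U_{j−i}.
At t = 4 h (j=2): Q = (2.5/10)·32.4 + (30.8/10)·15.7 = 56.5 m³/s.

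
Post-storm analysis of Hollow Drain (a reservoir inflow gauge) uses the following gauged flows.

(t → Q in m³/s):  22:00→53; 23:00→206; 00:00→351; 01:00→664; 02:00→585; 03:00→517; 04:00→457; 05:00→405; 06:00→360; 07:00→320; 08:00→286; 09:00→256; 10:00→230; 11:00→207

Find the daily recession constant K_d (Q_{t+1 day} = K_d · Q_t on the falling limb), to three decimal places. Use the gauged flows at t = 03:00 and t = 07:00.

Between t = 03:00 and t = 07:00 the flow falls from 517 to 320 m³/s over 4×1 h = 4 h.
Per-interval ratio K = (320/517)^(1/4) = 0.8870; K_d = K^(24/1) = 0.056.

K_d ≈ 0.056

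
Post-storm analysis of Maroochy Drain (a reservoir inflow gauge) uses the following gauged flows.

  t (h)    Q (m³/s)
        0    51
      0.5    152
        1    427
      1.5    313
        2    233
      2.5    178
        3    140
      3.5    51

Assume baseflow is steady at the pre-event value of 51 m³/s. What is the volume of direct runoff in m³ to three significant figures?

V ≈ 2.05 × 10^6 m³

Direct-runoff ordinates (Q − Q_b): 0.0, 101.0, 376.0, 262.0, 182.0, 127.0, 89.0, 0.0 m³/s.
ΣQ_DR = 1137 m³/s.
With Δt = 0.5 h = 1800 s, V = ΣQ_DR · Δt = 1137 × 1800 = 2.05 × 10^6 m³.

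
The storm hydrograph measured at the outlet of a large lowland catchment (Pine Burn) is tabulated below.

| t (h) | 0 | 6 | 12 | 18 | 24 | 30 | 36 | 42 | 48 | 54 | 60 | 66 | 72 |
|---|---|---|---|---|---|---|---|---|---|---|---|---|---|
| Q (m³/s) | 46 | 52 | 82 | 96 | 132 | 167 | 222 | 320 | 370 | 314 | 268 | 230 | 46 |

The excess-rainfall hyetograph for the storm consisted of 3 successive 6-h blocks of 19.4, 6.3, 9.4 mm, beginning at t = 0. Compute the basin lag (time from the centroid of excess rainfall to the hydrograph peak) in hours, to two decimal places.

t_L ≈ 40.71 h

Centroid of excess rainfall: t_c = Σ P_i·t̄_i / ΣP_i = 7.2906 h (block centres at 3, 9, 15 h).
Hydrograph peak occurs at t = 48 h, so basin lag t_L = 48 − 7.2906 = 40.71 h.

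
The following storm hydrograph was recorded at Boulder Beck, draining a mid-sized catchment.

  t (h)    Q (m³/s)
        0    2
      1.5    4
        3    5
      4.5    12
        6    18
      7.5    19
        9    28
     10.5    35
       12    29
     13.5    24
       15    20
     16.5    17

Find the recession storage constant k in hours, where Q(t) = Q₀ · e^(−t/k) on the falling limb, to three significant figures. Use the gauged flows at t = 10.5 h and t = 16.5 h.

On the falling limb, Q drops from 35 to 17 m³/s between t = 10.5 h and t = 16.5 h (Δt = 6 h).
k = −Δt / ln(Q₂/Q₁) = −6 / ln(17/35) = 8.31 h.

k ≈ 8.31 h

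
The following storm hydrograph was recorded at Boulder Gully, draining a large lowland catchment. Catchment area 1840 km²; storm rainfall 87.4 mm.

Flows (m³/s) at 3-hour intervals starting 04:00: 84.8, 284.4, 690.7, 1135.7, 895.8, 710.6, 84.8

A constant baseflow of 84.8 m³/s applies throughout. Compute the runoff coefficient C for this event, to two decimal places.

C ≈ 0.22

ΣQ_DR = 3293 m³/s; V = ΣQ_DR·Δt = 3.557 × 10^7 m³.
Runoff depth d = V / A = 19.33 mm.
C = d / P = 19.33 / 87.4 = 0.22.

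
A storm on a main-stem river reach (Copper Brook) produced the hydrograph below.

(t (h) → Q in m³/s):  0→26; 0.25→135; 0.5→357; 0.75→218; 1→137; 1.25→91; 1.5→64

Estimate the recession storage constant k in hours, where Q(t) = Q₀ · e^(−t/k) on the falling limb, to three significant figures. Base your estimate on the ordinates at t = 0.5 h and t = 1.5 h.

On the falling limb, Q drops from 357 to 64 m³/s between t = 0.5 h and t = 1.5 h (Δt = 1 h).
k = −Δt / ln(Q₂/Q₁) = −1 / ln(64/357) = 0.582 h.

k ≈ 0.582 h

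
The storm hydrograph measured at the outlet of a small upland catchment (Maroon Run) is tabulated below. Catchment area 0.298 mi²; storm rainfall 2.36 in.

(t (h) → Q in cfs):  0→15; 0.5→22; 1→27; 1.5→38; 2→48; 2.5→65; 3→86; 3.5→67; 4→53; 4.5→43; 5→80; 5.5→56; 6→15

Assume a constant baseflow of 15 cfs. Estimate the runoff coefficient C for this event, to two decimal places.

C ≈ 0.46

ΣQ_DR = 420.0 cfs; V = ΣQ_DR·Δt = 7.560 × 10^5 ft³.
Runoff depth d = V / A = 1.092 in.
C = d / P = 1.092 / 2.36 = 0.46.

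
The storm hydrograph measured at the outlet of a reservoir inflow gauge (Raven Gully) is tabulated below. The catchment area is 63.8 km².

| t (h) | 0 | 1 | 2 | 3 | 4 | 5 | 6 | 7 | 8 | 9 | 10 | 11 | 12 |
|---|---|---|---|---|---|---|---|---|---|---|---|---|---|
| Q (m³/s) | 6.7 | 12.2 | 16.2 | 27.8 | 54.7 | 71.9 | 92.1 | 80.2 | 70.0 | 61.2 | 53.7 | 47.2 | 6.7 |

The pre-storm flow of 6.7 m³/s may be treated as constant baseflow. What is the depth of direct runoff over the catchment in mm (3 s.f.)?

Direct runoff: 0.0, 5.5, 9.5, 21.1, 48.0, 65.2, 85.4, 73.5, 63.3, 54.5, 47.0, 40.5, 0.0 m³/s; ΣQ_DR = 513.5 m³/s.
V = ΣQ_DR · Δt = 513.5 × 3600 s = 1.849 × 10^6 m³.
Over A = 63.8 km², depth = V / A = 29.0 mm.

d ≈ 29.0 mm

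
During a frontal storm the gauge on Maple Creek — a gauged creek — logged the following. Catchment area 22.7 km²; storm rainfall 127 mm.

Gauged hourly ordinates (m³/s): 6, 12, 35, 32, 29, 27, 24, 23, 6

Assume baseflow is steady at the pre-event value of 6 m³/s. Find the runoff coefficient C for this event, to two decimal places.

C ≈ 0.17

ΣQ_DR = 140.0 m³/s; V = ΣQ_DR·Δt = 5.040 × 10^5 m³.
Runoff depth d = V / A = 22.20 mm.
C = d / P = 22.20 / 127 = 0.17.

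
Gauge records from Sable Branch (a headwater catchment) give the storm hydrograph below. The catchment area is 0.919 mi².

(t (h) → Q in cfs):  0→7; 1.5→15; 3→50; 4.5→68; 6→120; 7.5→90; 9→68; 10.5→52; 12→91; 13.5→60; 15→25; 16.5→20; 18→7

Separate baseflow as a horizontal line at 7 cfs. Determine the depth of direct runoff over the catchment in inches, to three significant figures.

Direct runoff: 0.0, 8.0, 43.0, 61.0, 113.0, 83.0, 61.0, 45.0, 84.0, 53.0, 18.0, 13.0, 0.0 cfs; ΣQ_DR = 582.0 cfs.
V = ΣQ_DR · Δt = 582.0 × 5400 s = 3.143 × 10^6 ft³.
Over A = 0.919 mi², depth = V / A = 1.47 in.

d ≈ 1.47 in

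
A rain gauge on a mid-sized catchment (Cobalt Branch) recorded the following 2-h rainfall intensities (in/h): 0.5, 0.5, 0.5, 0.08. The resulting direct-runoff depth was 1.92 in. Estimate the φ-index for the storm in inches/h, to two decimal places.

φ ≈ 0.18 in/h

Only the 3 blocks with intensity above φ contribute runoff: 0.5, 0.5, 0.5 in/h.
Σ(I−φ)·Δt = d  ⇒  (0.5+0.5+0.5 − 3φ)·2 = 1.92
φ = (1.500 − 1.92/2) / 3 = 0.18 in/h.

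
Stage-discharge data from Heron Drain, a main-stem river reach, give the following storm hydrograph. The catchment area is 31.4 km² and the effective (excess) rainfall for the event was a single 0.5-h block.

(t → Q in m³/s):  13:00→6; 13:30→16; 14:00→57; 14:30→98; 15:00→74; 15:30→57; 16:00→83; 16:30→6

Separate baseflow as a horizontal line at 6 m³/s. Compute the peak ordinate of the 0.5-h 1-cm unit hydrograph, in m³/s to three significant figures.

Direct runoff: 0.0, 10.0, 51.0, 92.0, 68.0, 51.0, 77.0, 0.0 m³/s; ΣQ_DR = 349.0 m³/s, peak = 92.0 m³/s.
Runoff depth d = ΣQ_DR·Δt / A = 349.0 × 1800 / (31.4 km²) = 20.01 mm.
The 1-cm UH is the DRH scaled by (10 mm)/d, so U_p = 92.0 × 10/20.01 = 46.0 m³/s.

U_p ≈ 46.0 m³/s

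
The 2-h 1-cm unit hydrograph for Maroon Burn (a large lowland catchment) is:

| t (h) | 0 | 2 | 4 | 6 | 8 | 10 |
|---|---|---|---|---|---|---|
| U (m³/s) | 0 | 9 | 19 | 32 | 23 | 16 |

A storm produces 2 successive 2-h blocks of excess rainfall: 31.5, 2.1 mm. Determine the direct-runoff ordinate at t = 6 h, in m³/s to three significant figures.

By discrete convolution, Q_j = Σ (P_i / 10 mm) · U_{j−i}.
At t = 6 h (j=3): Q = (31.5/10)·32 + (2.1/10)·19 = 105 m³/s.

Q ≈ 105 m³/s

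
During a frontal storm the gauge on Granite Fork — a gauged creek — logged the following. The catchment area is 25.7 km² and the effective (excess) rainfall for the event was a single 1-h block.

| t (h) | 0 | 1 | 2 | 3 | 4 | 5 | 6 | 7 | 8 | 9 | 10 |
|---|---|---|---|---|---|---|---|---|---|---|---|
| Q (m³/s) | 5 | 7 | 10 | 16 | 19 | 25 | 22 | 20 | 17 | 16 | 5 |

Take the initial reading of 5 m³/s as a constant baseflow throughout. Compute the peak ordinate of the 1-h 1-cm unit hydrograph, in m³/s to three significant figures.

Direct runoff: 0.0, 2.0, 5.0, 11.0, 14.0, 20.0, 17.0, 15.0, 12.0, 11.0, 0.0 m³/s; ΣQ_DR = 107.0 m³/s, peak = 20.0 m³/s.
Runoff depth d = ΣQ_DR·Δt / A = 107.0 × 3600 / (25.7 km²) = 14.99 mm.
The 1-cm UH is the DRH scaled by (10 mm)/d, so U_p = 20.0 × 10/14.99 = 13.3 m³/s.

U_p ≈ 13.3 m³/s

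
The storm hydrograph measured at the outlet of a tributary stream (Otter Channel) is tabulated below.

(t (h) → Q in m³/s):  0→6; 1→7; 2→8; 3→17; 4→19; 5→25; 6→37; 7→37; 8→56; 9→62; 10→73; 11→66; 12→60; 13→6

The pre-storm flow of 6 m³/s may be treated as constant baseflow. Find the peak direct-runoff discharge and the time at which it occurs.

Subtracting baseflow gives direct-runoff ordinates: 0.0, 1.0, 2.0, 11.0, 13.0, 19.0, 31.0, 31.0, 50.0, 56.0, 67.0, 60.0, 54.0, 0.0 m³/s.
The maximum is 67.0 m³/s, occurring at the reading for t = 10 h.

Q_p = 67.0 m³/s at t = 10 h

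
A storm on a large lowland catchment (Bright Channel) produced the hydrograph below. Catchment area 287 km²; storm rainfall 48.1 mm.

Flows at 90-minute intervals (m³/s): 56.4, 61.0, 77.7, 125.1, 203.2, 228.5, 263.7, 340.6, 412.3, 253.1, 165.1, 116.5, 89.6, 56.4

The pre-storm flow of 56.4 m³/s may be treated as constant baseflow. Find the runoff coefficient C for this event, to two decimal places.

ΣQ_DR = 1660 m³/s; V = ΣQ_DR·Δt = 8.962 × 10^6 m³.
Runoff depth d = V / A = 31.23 mm.
C = d / P = 31.23 / 48.1 = 0.65.

C ≈ 0.65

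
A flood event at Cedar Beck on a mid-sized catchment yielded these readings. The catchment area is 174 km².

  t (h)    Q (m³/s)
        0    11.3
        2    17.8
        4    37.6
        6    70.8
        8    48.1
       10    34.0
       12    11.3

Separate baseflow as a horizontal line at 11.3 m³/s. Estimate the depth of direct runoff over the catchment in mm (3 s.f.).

d ≈ 6.28 mm

Direct runoff: 0.0, 6.5, 26.3, 59.5, 36.8, 22.7, 0.0 m³/s; ΣQ_DR = 151.8 m³/s.
V = ΣQ_DR · Δt = 151.8 × 7200 s = 1.093 × 10^6 m³.
Over A = 174 km², depth = V / A = 6.28 mm.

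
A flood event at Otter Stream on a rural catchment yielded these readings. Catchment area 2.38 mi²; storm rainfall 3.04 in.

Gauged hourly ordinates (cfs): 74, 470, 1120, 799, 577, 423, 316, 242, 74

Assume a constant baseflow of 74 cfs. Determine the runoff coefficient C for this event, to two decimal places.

C ≈ 0.73

ΣQ_DR = 3429 cfs; V = ΣQ_DR·Δt = 1.234 × 10^7 ft³.
Runoff depth d = V / A = 2.233 in.
C = d / P = 2.233 / 3.04 = 0.73.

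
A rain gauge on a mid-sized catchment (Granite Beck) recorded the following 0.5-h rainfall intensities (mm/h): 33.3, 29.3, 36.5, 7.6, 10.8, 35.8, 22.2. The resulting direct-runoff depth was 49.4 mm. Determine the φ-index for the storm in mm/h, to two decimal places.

φ ≈ 11.66 mm/h

Only the 5 blocks with intensity above φ contribute runoff: 33.3, 29.3, 36.5, 35.8, 22.2 mm/h.
Σ(I−φ)·Δt = d  ⇒  (33.3+29.3+36.5+35.8+22.2 − 5φ)·0.5 = 49.4
φ = (157.1 − 49.4/0.5) / 5 = 11.66 mm/h.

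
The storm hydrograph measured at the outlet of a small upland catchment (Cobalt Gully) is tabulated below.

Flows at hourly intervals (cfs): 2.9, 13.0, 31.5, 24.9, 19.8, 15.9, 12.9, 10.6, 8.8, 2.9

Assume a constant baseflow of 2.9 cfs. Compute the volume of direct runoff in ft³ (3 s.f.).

Direct-runoff ordinates (Q − Q_b): 0.0, 10.1, 28.6, 22.0, 16.9, 13.0, 10.0, 7.7, 5.9, 0.0 cfs.
ΣQ_DR = 114.2 cfs.
With Δt = 1 h = 3600 s, V = ΣQ_DR · Δt = 114.2 × 3600 = 4.11 × 10^5 ft³.

V ≈ 4.11 × 10^5 ft³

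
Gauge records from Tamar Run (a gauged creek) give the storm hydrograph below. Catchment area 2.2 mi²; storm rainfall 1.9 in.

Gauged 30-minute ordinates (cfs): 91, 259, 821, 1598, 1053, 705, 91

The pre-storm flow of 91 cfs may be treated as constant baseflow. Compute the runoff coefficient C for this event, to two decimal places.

ΣQ_DR = 3981 cfs; V = ΣQ_DR·Δt = 7.166 × 10^6 ft³.
Runoff depth d = V / A = 1.402 in.
C = d / P = 1.402 / 1.9 = 0.74.

C ≈ 0.74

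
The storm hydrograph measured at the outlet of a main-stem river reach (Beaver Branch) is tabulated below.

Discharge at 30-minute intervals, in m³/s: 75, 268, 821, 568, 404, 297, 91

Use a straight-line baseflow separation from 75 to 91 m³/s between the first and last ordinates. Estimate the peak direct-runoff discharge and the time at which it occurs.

Q_p = 740.67 m³/s at t = 1 h

Subtracting baseflow gives direct-runoff ordinates: 0.00, 190.33, 740.67, 485.00, 318.33, 208.67, 0.00 m³/s.
The maximum is 740.67 m³/s, occurring at the reading for t = 1 h.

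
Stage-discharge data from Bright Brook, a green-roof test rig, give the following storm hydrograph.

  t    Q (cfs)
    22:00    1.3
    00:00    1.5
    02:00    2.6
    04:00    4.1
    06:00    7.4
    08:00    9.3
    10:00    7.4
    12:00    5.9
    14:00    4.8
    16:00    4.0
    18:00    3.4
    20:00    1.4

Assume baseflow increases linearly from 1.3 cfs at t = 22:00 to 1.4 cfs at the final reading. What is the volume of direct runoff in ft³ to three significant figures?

Direct-runoff ordinates (Q − Q_b): 0.00, 0.19, 1.28, 2.77, 6.06, 7.95, 6.05, 4.54, 3.43, 2.62, 2.01, 0.00 cfs.
ΣQ_DR = 36.90 cfs.
With Δt = 2 h = 7200 s, V = ΣQ_DR · Δt = 36.90 × 7200 = 2.66 × 10^5 ft³.

V ≈ 2.66 × 10^5 ft³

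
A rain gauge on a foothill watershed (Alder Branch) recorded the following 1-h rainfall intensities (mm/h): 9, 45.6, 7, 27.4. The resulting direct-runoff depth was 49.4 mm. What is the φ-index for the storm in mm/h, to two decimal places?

φ ≈ 11.80 mm/h

Only the 2 blocks with intensity above φ contribute runoff: 45.6, 27.4 mm/h.
Σ(I−φ)·Δt = d  ⇒  (45.6+27.4 − 2φ)·1 = 49.4
φ = (73.00 − 49.4/1) / 2 = 11.80 mm/h.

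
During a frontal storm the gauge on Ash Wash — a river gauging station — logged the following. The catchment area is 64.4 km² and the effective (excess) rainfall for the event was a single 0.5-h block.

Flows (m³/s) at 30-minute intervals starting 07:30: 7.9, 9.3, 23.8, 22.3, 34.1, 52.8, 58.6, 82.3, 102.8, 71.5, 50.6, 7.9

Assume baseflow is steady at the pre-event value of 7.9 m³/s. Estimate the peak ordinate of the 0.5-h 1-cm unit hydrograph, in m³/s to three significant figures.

U_p ≈ 79.1 m³/s

Direct runoff: 0.0, 1.4, 15.9, 14.4, 26.2, 44.9, 50.7, 74.4, 94.9, 63.6, 42.7, 0.0 m³/s; ΣQ_DR = 429.1 m³/s, peak = 94.9 m³/s.
Runoff depth d = ΣQ_DR·Δt / A = 429.1 × 1800 / (64.4 km²) = 11.99 mm.
The 1-cm UH is the DRH scaled by (10 mm)/d, so U_p = 94.9 × 10/11.99 = 79.1 m³/s.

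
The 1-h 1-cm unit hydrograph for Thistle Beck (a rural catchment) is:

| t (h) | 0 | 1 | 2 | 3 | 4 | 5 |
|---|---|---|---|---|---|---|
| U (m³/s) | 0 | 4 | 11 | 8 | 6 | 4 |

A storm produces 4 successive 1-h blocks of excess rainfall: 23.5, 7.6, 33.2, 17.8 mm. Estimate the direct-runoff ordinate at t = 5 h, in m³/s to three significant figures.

By discrete convolution, Q_j = Σ (P_i / 10 mm) · U_{j−i}.
At t = 5 h (j=5): Q = (23.5/10)·4 + (7.6/10)·6 + (33.2/10)·8 + (17.8/10)·11 = 60.1 m³/s.

Q ≈ 60.1 m³/s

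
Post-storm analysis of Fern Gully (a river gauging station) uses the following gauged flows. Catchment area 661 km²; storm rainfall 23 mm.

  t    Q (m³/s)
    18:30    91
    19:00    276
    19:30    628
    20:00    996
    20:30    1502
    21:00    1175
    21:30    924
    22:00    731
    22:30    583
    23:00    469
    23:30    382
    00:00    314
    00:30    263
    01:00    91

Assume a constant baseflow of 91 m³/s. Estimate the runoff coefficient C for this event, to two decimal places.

ΣQ_DR = 7151 m³/s; V = ΣQ_DR·Δt = 1.287 × 10^7 m³.
Runoff depth d = V / A = 19.47 mm.
C = d / P = 19.47 / 23 = 0.85.

C ≈ 0.85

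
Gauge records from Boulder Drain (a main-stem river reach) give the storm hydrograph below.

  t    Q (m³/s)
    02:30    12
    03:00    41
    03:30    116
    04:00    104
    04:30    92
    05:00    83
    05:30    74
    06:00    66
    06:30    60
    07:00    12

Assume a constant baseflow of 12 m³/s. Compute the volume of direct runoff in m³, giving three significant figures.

Direct-runoff ordinates (Q − Q_b): 0.0, 29.0, 104.0, 92.0, 80.0, 71.0, 62.0, 54.0, 48.0, 0.0 m³/s.
ΣQ_DR = 540.0 m³/s.
With Δt = 0.5 h = 1800 s, V = ΣQ_DR · Δt = 540.0 × 1800 = 9.72 × 10^5 m³.

V ≈ 9.72 × 10^5 m³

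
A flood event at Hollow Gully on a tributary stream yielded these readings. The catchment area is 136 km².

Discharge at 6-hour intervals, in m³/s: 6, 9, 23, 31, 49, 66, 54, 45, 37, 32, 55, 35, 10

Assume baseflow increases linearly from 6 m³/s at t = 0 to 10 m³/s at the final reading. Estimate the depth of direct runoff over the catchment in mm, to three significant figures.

Direct runoff: 0.00, 2.67, 16.33, 24.00, 41.67, 58.33, 46.00, 36.67, 28.33, 23.00, 45.67, 25.33, 0.00 m³/s; ΣQ_DR = 348.0 m³/s.
V = ΣQ_DR · Δt = 348.0 × 21600 s = 7.517 × 10^6 m³.
Over A = 136 km², depth = V / A = 55.3 mm.

d ≈ 55.3 mm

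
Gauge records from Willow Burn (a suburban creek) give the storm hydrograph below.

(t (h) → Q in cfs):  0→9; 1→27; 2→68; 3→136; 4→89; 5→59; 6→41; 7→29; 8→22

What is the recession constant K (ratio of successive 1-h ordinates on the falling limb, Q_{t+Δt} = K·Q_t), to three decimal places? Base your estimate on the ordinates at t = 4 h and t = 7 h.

K ≈ 0.688

Using the recession-limb readings at t = 4 h and t = 7 h: Q falls from 89 to 29 cfs over 3 intervals.
K = (Q₂/Q₁)^(1/3) = (29/89)^(1/3) = 0.688.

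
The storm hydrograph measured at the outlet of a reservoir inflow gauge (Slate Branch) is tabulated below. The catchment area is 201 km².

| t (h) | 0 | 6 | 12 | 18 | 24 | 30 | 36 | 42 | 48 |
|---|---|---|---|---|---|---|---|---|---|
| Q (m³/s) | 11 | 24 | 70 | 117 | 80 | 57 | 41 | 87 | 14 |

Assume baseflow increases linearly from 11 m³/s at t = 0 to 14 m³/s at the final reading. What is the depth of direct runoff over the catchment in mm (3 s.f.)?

Direct runoff: 0.00, 12.62, 58.25, 104.88, 67.50, 44.12, 27.75, 73.38, 0.00 m³/s; ΣQ_DR = 388.5 m³/s.
V = ΣQ_DR · Δt = 388.5 × 21600 s = 8.392 × 10^6 m³.
Over A = 201 km², depth = V / A = 41.7 mm.

d ≈ 41.7 mm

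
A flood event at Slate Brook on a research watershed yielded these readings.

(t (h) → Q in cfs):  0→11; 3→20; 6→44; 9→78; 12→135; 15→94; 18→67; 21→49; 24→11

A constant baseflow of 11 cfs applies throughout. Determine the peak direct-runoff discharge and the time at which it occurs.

Q_p = 124.0 cfs at t = 12 h

Subtracting baseflow gives direct-runoff ordinates: 0.0, 9.0, 33.0, 67.0, 124.0, 83.0, 56.0, 38.0, 0.0 cfs.
The maximum is 124.0 cfs, occurring at the reading for t = 12 h.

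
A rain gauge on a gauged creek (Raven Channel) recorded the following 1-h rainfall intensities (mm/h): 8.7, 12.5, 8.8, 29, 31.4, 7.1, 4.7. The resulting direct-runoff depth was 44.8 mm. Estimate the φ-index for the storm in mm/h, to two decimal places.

φ ≈ 9.37 mm/h

Only the 3 blocks with intensity above φ contribute runoff: 12.5, 29, 31.4 mm/h.
Σ(I−φ)·Δt = d  ⇒  (12.5+29+31.4 − 3φ)·1 = 44.8
φ = (72.90 − 44.8/1) / 3 = 9.37 mm/h.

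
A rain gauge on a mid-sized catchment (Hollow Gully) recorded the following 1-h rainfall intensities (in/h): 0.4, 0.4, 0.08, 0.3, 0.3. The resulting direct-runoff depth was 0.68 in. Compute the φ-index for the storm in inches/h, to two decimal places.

φ ≈ 0.18 in/h

Only the 4 blocks with intensity above φ contribute runoff: 0.4, 0.4, 0.3, 0.3 in/h.
Σ(I−φ)·Δt = d  ⇒  (0.4+0.4+0.3+0.3 − 4φ)·1 = 0.68
φ = (1.400 − 0.68/1) / 4 = 0.18 in/h.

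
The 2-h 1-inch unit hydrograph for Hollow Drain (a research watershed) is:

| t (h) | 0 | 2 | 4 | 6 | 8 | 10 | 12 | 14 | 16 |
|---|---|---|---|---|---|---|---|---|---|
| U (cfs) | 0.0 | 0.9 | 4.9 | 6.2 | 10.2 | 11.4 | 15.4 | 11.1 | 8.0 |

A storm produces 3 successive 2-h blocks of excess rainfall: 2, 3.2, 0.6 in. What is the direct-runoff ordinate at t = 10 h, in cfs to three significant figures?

By discrete convolution, Q_j = Σ (P_i / 1 in) · U_{j−i}.
At t = 10 h (j=5): Q = (2/1)·11.4 + (3.2/1)·10.2 + (0.6/1)·6.2 = 59.2 cfs.

Q ≈ 59.2 cfs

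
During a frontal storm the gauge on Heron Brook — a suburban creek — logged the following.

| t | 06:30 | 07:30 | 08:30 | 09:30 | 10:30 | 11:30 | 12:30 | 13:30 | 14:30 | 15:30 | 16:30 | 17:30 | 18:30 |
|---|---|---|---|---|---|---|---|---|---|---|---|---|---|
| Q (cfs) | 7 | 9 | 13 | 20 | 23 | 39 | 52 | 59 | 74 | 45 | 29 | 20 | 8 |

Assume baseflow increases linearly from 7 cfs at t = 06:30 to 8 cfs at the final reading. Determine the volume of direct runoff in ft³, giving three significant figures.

Direct-runoff ordinates (Q − Q_b): 0.00, 1.92, 5.83, 12.75, 15.67, 31.58, 44.50, 51.42, 66.33, 37.25, 21.17, 12.08, 0.00 cfs.
ΣQ_DR = 300.5 cfs.
With Δt = 1 h = 3600 s, V = ΣQ_DR · Δt = 300.5 × 3600 = 1.08 × 10^6 ft³.

V ≈ 1.08 × 10^6 ft³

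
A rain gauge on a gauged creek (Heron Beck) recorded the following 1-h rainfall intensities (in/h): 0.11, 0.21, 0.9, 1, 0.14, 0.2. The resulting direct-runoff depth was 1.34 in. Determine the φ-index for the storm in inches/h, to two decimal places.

Only the 2 blocks with intensity above φ contribute runoff: 0.9, 1 in/h.
Σ(I−φ)·Δt = d  ⇒  (0.9+1 − 2φ)·1 = 1.34
φ = (1.900 − 1.34/1) / 2 = 0.28 in/h.

φ ≈ 0.28 in/h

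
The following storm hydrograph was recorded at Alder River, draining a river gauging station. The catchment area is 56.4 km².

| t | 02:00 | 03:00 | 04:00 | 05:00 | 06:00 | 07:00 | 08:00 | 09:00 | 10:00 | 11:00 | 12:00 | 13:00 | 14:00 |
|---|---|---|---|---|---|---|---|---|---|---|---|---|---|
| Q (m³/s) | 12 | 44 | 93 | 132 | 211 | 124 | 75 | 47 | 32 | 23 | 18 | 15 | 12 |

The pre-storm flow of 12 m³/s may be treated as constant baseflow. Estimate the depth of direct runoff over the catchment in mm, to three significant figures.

Direct runoff: 0.0, 32.0, 81.0, 120.0, 199.0, 112.0, 63.0, 35.0, 20.0, 11.0, 6.0, 3.0, 0.0 m³/s; ΣQ_DR = 682.0 m³/s.
V = ΣQ_DR · Δt = 682.0 × 3600 s = 2.455 × 10^6 m³.
Over A = 56.4 km², depth = V / A = 43.5 mm.

d ≈ 43.5 mm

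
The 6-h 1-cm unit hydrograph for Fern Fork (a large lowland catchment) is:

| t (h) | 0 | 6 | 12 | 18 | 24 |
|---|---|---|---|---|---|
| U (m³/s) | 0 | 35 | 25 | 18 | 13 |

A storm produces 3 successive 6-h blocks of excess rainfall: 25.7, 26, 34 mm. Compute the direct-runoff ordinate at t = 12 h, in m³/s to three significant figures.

By discrete convolution, Q_j = Σ (P_i / 10 mm) · U_{j−i}.
At t = 12 h (j=2): Q = (25.7/10)·25 + (26/10)·35 + (34/10)·0 = 155 m³/s.

Q ≈ 155 m³/s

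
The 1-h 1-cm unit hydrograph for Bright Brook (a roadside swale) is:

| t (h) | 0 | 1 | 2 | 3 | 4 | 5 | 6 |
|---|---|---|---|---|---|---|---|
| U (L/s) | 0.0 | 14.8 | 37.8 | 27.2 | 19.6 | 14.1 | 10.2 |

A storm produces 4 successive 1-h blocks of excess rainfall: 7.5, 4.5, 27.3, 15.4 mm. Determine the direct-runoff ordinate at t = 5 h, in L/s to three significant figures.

Q ≈ 152 L/s

By discrete convolution, Q_j = Σ (P_i / 10 mm) · U_{j−i}.
At t = 5 h (j=5): Q = (7.5/10)·14.1 + (4.5/10)·19.6 + (27.3/10)·27.2 + (15.4/10)·37.8 = 152 L/s.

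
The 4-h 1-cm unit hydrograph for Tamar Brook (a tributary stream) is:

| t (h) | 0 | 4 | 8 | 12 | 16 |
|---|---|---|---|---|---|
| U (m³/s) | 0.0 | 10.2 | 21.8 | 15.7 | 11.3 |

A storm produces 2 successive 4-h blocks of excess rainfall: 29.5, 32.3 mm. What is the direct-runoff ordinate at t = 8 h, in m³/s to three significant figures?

By discrete convolution, Q_j = Σ (P_i / 10 mm) · U_{j−i}.
At t = 8 h (j=2): Q = (29.5/10)·21.8 + (32.3/10)·10.2 = 97.3 m³/s.

Q ≈ 97.3 m³/s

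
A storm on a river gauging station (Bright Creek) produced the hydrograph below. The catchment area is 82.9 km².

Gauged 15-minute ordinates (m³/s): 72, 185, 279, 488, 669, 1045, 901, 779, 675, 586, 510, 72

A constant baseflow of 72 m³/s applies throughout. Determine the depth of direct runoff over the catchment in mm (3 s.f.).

d ≈ 58.6 mm

Direct runoff: 0.0, 113.0, 207.0, 416.0, 597.0, 973.0, 829.0, 707.0, 603.0, 514.0, 438.0, 0.0 m³/s; ΣQ_DR = 5397 m³/s.
V = ΣQ_DR · Δt = 5397 × 900 s = 4.857 × 10^6 m³.
Over A = 82.9 km², depth = V / A = 58.6 mm.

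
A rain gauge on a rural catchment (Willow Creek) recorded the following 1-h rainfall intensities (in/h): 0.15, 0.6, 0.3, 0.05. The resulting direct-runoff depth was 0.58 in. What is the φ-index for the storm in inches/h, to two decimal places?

Only the 2 blocks with intensity above φ contribute runoff: 0.6, 0.3 in/h.
Σ(I−φ)·Δt = d  ⇒  (0.6+0.3 − 2φ)·1 = 0.58
φ = (0.9000 − 0.58/1) / 2 = 0.16 in/h.

φ ≈ 0.16 in/h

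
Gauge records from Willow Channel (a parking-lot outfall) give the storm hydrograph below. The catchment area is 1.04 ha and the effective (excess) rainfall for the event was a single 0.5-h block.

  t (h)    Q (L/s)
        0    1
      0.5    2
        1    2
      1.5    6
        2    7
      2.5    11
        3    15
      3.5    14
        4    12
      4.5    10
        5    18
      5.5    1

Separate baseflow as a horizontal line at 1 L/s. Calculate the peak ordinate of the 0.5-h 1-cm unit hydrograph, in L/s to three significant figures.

Direct runoff: 0.0, 1.0, 1.0, 5.0, 6.0, 10.0, 14.0, 13.0, 11.0, 9.0, 17.0, 0.0 L/s; ΣQ_DR = 87.00 L/s, peak = 17.0 L/s.
Runoff depth d = ΣQ_DR·Δt / A = 87.00 × 1800 / (1.04 ha) = 15.06 mm.
The 1-cm UH is the DRH scaled by (10 mm)/d, so U_p = 17.0 × 10/15.06 = 11.3 L/s.

U_p ≈ 11.3 L/s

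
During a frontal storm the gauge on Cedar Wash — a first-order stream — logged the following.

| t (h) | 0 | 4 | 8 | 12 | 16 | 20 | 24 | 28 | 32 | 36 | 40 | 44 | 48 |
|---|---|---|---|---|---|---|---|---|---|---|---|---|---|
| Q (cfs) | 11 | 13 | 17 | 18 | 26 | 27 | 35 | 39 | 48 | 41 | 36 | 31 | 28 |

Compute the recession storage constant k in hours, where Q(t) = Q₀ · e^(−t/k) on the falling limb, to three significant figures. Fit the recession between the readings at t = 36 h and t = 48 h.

k ≈ 31.5 h

On the falling limb, Q drops from 41 to 28 cfs between t = 36 h and t = 48 h (Δt = 12 h).
k = −Δt / ln(Q₂/Q₁) = −12 / ln(28/41) = 31.5 h.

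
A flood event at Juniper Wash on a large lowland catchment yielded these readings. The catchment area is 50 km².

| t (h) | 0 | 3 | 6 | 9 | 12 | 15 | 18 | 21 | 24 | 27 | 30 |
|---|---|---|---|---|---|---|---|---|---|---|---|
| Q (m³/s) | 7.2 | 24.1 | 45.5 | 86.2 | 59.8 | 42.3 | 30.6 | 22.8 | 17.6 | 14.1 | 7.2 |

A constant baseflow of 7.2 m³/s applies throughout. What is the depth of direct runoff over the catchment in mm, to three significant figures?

d ≈ 60.1 mm

Direct runoff: 0.0, 16.9, 38.3, 79.0, 52.6, 35.1, 23.4, 15.6, 10.4, 6.9, 0.0 m³/s; ΣQ_DR = 278.2 m³/s.
V = ΣQ_DR · Δt = 278.2 × 10800 s = 3.005 × 10^6 m³.
Over A = 50 km², depth = V / A = 60.1 mm.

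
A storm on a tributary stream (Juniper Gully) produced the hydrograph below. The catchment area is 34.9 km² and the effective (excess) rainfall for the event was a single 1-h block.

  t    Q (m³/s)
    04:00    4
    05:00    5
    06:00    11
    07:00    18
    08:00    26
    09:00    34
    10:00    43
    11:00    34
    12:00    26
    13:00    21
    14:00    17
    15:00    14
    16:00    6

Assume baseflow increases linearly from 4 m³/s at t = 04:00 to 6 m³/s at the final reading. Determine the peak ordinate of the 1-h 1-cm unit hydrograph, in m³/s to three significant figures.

Direct runoff: 0.00, 0.83, 6.67, 13.50, 21.33, 29.17, 38.00, 28.83, 20.67, 15.50, 11.33, 8.17, 0.00 m³/s; ΣQ_DR = 194.0 m³/s, peak = 38.00 m³/s.
Runoff depth d = ΣQ_DR·Δt / A = 194.0 × 3600 / (34.9 km²) = 20.01 mm.
The 1-cm UH is the DRH scaled by (10 mm)/d, so U_p = 38.00 × 10/20.01 = 19.0 m³/s.

U_p ≈ 19.0 m³/s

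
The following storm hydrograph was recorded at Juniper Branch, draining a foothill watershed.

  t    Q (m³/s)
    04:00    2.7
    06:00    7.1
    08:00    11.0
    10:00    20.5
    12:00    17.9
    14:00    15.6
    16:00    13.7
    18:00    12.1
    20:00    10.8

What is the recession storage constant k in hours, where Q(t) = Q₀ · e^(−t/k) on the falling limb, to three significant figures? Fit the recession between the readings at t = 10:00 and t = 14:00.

k ≈ 14.6 h

On the falling limb, Q drops from 20.5 to 15.6 m³/s between t = 10:00 and t = 14:00 (Δt = 4 h).
k = −Δt / ln(Q₂/Q₁) = −4 / ln(15.6/20.5) = 14.6 h.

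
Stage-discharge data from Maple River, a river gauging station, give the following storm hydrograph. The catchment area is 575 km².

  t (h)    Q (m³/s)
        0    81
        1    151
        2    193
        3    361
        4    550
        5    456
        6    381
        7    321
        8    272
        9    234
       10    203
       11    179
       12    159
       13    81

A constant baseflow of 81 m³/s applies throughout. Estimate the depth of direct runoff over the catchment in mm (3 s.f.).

d ≈ 15.6 mm

Direct runoff: 0.0, 70.0, 112.0, 280.0, 469.0, 375.0, 300.0, 240.0, 191.0, 153.0, 122.0, 98.0, 78.0, 0.0 m³/s; ΣQ_DR = 2488 m³/s.
V = ΣQ_DR · Δt = 2488 × 3600 s = 8.957 × 10^6 m³.
Over A = 575 km², depth = V / A = 15.6 mm.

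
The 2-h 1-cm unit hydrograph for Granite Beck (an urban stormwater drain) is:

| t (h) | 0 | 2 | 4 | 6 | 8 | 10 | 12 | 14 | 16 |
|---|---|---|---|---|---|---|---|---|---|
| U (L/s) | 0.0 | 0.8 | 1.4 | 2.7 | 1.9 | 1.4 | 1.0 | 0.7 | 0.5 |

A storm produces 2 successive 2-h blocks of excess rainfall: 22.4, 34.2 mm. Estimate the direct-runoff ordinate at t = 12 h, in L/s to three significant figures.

Q ≈ 7.03 L/s

By discrete convolution, Q_j = Σ (P_i / 10 mm) · U_{j−i}.
At t = 12 h (j=6): Q = (22.4/10)·1.0 + (34.2/10)·1.4 = 7.03 L/s.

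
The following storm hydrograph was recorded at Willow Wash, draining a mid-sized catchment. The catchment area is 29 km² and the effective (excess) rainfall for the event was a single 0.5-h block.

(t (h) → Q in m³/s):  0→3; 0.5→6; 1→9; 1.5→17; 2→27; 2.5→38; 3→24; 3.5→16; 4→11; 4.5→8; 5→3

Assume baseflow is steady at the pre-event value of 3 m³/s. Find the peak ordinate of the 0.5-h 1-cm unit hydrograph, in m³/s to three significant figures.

Direct runoff: 0.0, 3.0, 6.0, 14.0, 24.0, 35.0, 21.0, 13.0, 8.0, 5.0, 0.0 m³/s; ΣQ_DR = 129.0 m³/s, peak = 35.0 m³/s.
Runoff depth d = ΣQ_DR·Δt / A = 129.0 × 1800 / (29 km²) = 8.007 mm.
The 1-cm UH is the DRH scaled by (10 mm)/d, so U_p = 35.0 × 10/8.007 = 43.7 m³/s.

U_p ≈ 43.7 m³/s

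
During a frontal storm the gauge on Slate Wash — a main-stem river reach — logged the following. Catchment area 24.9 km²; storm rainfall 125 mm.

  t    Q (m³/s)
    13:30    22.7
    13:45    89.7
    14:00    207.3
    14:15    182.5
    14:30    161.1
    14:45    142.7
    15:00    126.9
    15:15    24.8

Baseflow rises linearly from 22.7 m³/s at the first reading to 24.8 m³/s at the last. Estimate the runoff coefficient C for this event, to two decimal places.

ΣQ_DR = 767.7 m³/s; V = ΣQ_DR·Δt = 6.909 × 10^5 m³.
Runoff depth d = V / A = 27.75 mm.
C = d / P = 27.75 / 125 = 0.22.

C ≈ 0.22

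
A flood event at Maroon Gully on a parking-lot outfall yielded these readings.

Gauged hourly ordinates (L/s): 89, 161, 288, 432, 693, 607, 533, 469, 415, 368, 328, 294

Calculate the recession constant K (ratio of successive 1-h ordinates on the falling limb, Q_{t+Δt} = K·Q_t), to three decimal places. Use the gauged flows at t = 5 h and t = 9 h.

Using the recession-limb readings at t = 5 h and t = 9 h: Q falls from 607 to 368 L/s over 4 intervals.
K = (Q₂/Q₁)^(1/4) = (368/607)^(1/4) = 0.882.

K ≈ 0.882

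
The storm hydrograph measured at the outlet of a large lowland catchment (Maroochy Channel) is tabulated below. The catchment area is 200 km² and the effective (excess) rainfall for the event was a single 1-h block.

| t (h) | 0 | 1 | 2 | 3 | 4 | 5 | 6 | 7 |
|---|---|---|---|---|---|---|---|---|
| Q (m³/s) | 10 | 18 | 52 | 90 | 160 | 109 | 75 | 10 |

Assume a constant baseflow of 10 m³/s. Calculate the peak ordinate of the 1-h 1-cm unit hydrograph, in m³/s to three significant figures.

Direct runoff: 0.0, 8.0, 42.0, 80.0, 150.0, 99.0, 65.0, 0.0 m³/s; ΣQ_DR = 444.0 m³/s, peak = 150.0 m³/s.
Runoff depth d = ΣQ_DR·Δt / A = 444.0 × 3600 / (200 km²) = 7.992 mm.
The 1-cm UH is the DRH scaled by (10 mm)/d, so U_p = 150.0 × 10/7.992 = 188 m³/s.

U_p ≈ 188 m³/s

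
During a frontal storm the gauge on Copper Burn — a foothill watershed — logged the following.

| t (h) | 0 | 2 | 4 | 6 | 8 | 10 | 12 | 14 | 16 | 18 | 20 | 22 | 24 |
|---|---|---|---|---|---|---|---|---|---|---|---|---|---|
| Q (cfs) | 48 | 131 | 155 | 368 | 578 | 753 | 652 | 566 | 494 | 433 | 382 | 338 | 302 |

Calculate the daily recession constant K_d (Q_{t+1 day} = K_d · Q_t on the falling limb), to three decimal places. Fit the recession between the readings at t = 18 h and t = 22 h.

Between t = 18 h and t = 22 h the flow falls from 433 to 338 cfs over 2×2 h = 4 h.
Per-interval ratio K = (338/433)^(1/2) = 0.8835; K_d = K^(24/2) = 0.226.

K_d ≈ 0.226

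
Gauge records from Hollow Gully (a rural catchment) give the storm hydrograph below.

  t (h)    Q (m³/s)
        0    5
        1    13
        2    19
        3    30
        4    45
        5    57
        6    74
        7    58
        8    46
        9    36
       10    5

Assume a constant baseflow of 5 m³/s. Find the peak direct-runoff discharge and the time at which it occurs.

Subtracting baseflow gives direct-runoff ordinates: 0.0, 8.0, 14.0, 25.0, 40.0, 52.0, 69.0, 53.0, 41.0, 31.0, 0.0 m³/s.
The maximum is 69.0 m³/s, occurring at the reading for t = 6 h.

Q_p = 69.0 m³/s at t = 6 h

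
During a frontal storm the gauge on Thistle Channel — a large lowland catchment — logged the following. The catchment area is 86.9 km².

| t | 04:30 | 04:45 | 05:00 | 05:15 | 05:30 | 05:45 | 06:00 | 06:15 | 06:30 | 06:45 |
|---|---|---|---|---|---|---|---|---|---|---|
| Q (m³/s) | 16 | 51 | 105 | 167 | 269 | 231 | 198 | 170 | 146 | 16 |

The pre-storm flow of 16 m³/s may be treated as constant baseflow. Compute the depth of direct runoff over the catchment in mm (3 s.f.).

Direct runoff: 0.0, 35.0, 89.0, 151.0, 253.0, 215.0, 182.0, 154.0, 130.0, 0.0 m³/s; ΣQ_DR = 1209 m³/s.
V = ΣQ_DR · Δt = 1209 × 900 s = 1.088 × 10^6 m³.
Over A = 86.9 km², depth = V / A = 12.5 mm.

d ≈ 12.5 mm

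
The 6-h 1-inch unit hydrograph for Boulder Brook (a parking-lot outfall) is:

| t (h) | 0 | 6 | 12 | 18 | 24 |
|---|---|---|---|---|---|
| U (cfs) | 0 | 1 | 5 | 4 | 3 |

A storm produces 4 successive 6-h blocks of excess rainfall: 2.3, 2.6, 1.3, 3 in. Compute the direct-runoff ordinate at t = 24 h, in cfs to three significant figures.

Q ≈ 26.8 cfs

By discrete convolution, Q_j = Σ (P_i / 1 in) · U_{j−i}.
At t = 24 h (j=4): Q = (2.3/1)·3 + (2.6/1)·4 + (1.3/1)·5 + (3/1)·1 = 26.8 cfs.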